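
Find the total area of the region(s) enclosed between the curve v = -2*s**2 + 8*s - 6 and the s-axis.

8/3

The curve meets the s-axis where -2*s**2 + 8*s - 6 = 0, i.e. -2*(s - 3)*(s - 1) = 0, at s = 1, 3.
On [1, 3] the curve lies above the axis; ∫[1,3] (-2*s**2 + 8*s - 6) ds = 8/3, giving area 8/3.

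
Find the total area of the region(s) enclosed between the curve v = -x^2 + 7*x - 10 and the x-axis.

9/2

The curve meets the x-axis where -x^2 + 7*x - 10 = 0, i.e. -(x - 5)*(x - 2) = 0, at x = 2, 5.
On [2, 5] the curve lies above the axis; ∫[2,5] (-x^2 + 7*x - 10) dx = 9/2, giving area 9/2.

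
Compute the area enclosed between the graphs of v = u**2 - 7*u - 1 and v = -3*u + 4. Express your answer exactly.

Set the curves equal: u**2 - 7*u - 1 = -3*u + 4, so u**2 - 4*u - 5 = 0, which factors as (u - 5)*(u + 1) = 0. The curves meet at u = -1, 5.
On [-1, 5], v = -3*u + 4 is on top; that piece has area ∫[-1,5] (-(u**2 - 4*u - 5)) du = 36.

36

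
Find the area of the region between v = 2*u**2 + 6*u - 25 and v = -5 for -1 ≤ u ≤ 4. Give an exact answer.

The difference (2*u**2 + 6*u - 25) - (-5) = 2*u**2 + 6*u - 20 changes sign at u = 2 inside [-1, 4], so split the integral there.
∫[-1,2] (2*u**2 + 6*u - 20) du = -45; the area of that piece is 45.
∫[2,4] (2*u**2 + 6*u - 20) du = 100/3.
Total area = 45 + 100/3 = 235/3.

235/3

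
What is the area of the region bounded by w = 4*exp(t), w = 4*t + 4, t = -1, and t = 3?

On [-1, 3], (4*exp(t)) - (4*t + 4) = -4*t + 4*exp(t) - 4 is ≥ 0 throughout, so the area is a single integral of |-4*t + 4*exp(t) - 4|.
∫[-1,3] (-4*t + 4*exp(t) - 4) dt = -32 - 4*exp(-1) + 4*exp(3).

-32 - 4*exp(-1) + 4*exp(3)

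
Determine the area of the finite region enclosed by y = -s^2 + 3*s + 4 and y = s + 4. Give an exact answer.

4/3

Set the curves equal: -s^2 + 3*s + 4 = s + 4, so -s^2 + 2*s = 0, which factors as -s*(s - 2) = 0. The curves meet at s = 0, 2.
On [0, 2], y = -s^2 + 3*s + 4 is on top; that piece has area ∫[0,2] (-s^2 + 2*s) ds = 4/3.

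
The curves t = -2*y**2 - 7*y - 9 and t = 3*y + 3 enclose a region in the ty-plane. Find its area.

Both boundary curves give t as a function of y, so integrate with respect to y. Setting them equal: -2*y**2 - 10*y - 12 = 0, i.e. -2*(y + 2)*(y + 3) = 0, so they meet at y = -3, -2.
For y in [-3, -2], t = -2*y**2 - 7*y - 9 is on the right; area = ∫[-3,-2] (-2*y**2 - 10*y - 12) dy = 1/3.

1/3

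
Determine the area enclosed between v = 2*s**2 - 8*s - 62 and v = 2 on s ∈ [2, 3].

On [2, 3], (2*s**2 - 8*s - 62) - (2) = 2*s**2 - 8*s - 64 is ≤ 0 throughout, so the area is a single integral of |2*s**2 - 8*s - 64|.
∫[2,3] (2*s**2 - 8*s - 64) ds = -214/3; the area of that piece is 214/3.

214/3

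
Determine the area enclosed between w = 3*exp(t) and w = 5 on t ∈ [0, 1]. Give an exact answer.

The difference (3*exp(t)) - (5) = 3*exp(t) - 5 changes sign at t = log(5/3) inside [0, 1], so split the integral there.
∫[0,log(5/3)] (3*exp(t) - 5) dt = log(243/3125) + 2; the area of that piece is -2 + log(3125/243).
∫[log(5/3),1] (3*exp(t) - 5) dt = -10 - 5*log(3) + 5*log(5) + 3*exp(1).
Total area = (-2 + log(3125/243)) + (-10 - 5*log(3) + 5*log(5) + 3*exp(1)) = -12 - 10*log(3) + 3*exp(1) + 10*log(5).

-12 - 10*log(3) + 3*exp(1) + 10*log(5)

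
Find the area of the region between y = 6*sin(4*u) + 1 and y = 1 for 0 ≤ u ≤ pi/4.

On [0, pi/4], (6*sin(4*u) + 1) - (1) = 6*sin(4*u) is ≥ 0 throughout, so the area is a single integral of |6*sin(4*u)|.
∫[0,pi/4] (6*sin(4*u)) du = 3.

3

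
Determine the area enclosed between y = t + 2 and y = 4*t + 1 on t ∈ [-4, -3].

23/2

On [-4, -3], (t + 2) - (4*t + 1) = -3*t + 1 is ≥ 0 throughout, so the area is a single integral of |-3*t + 1|.
∫[-4,-3] (-3*t + 1) dt = 23/2.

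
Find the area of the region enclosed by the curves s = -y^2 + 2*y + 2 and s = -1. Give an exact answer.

32/3

Both boundary curves give s as a function of y, so integrate with respect to y. Setting them equal: -y^2 + 2*y + 3 = 0, i.e. -(y - 3)*(y + 1) = 0, so they meet at y = -1, 3.
For y in [-1, 3], s = -y^2 + 2*y + 2 is on the right; area = ∫[-1,3] (-y^2 + 2*y + 3) dy = 32/3.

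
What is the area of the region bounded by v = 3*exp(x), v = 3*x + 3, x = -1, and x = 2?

-27/2 - 3*exp(-1) + 3*exp(2)

On [-1, 2], (3*exp(x)) - (3*x + 3) = -3*x + 3*exp(x) - 3 is ≥ 0 throughout, so the area is a single integral of |-3*x + 3*exp(x) - 3|.
∫[-1,2] (-3*x + 3*exp(x) - 3) dx = -27/2 - 3*exp(-1) + 3*exp(2).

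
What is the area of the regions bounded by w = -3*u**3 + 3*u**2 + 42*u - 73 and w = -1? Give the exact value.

Set the curves equal: -3*u**3 + 3*u**2 + 42*u - 73 = -1, so -3*u**3 + 3*u**2 + 42*u - 72 = 0, which factors as -3*(u - 3)*(u - 2)*(u + 4) = 0. The curves meet at u = -4, 2, 3.
On [-4, 2], w = -1 is on top; that piece has area ∫[-4,2] (-(-3*u**3 + 3*u**2 + 42*u - 72)) du = 432.
On [2, 3], w = -3*u**3 + 3*u**2 + 42*u - 73 is on top; that piece has area ∫[2,3] (-3*u**3 + 3*u**2 + 42*u - 72) du = 13/4.
Total enclosed area = 432 + 13/4 = 1741/4.

1741/4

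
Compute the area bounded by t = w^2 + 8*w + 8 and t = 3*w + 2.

1/6

Both boundary curves give t as a function of w, so integrate with respect to w. Setting them equal: w^2 + 5*w + 6 = 0, i.e. (w + 2)*(w + 3) = 0, so they meet at w = -3, -2.
For w in [-3, -2], t = w^2 + 8*w + 8 is on the left; area = ∫[-3,-2] (-(w^2 + 5*w + 6)) dw = 1/6.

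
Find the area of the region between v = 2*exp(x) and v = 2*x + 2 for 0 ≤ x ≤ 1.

-5 + 2*exp(1)

On [0, 1], (2*exp(x)) - (2*x + 2) = -2*x + 2*exp(x) - 2 is ≥ 0 throughout, so the area is a single integral of |-2*x + 2*exp(x) - 2|.
∫[0,1] (-2*x + 2*exp(x) - 2) dx = -5 + 2*exp(1).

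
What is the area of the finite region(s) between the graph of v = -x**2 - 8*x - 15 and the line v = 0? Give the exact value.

The curve meets the x-axis where -x**2 - 8*x - 15 = 0, i.e. -(x + 3)*(x + 5) = 0, at x = -5, -3.
On [-5, -3] the curve lies above the axis; ∫[-5,-3] (-x**2 - 8*x - 15) dx = 4/3, giving area 4/3.

4/3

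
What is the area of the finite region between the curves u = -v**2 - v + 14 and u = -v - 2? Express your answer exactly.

Both boundary curves give u as a function of v, so integrate with respect to v. Setting them equal: -v**2 + 16 = 0, i.e. -(v - 4)*(v + 4) = 0, so they meet at v = -4, 4.
For v in [-4, 4], u = -v**2 - v + 14 is on the right; area = ∫[-4,4] (-v**2 + 16) dv = 256/3.

256/3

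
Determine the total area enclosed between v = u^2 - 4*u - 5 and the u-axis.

36

The curve meets the u-axis where u^2 - 4*u - 5 = 0, i.e. (u - 5)*(u + 1) = 0, at u = -1, 5.
On [-1, 5] the curve lies below the axis; ∫[-1,5] (u^2 - 4*u - 5) du = -36, giving area 36.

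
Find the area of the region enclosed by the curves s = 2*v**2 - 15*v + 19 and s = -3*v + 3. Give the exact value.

8/3

Both boundary curves give s as a function of v, so integrate with respect to v. Setting them equal: 2*v**2 - 12*v + 16 = 0, i.e. 2*(v - 4)*(v - 2) = 0, so they meet at v = 2, 4.
For v in [2, 4], s = 2*v**2 - 15*v + 19 is on the left; area = ∫[2,4] (-(2*v**2 - 12*v + 16)) dv = 8/3.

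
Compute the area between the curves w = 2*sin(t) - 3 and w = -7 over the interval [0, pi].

On [0, pi], (2*sin(t) - 3) - (-7) = 2*sin(t) + 4 is ≥ 0 throughout, so the area is a single integral of |2*sin(t) + 4|.
∫[0,pi] (2*sin(t) + 4) dt = 4 + 4*pi.

4 + 4*pi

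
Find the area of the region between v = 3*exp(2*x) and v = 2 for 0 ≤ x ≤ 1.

On [0, 1], (3*exp(2*x)) - (2) = 3*exp(2*x) - 2 is ≥ 0 throughout, so the area is a single integral of |3*exp(2*x) - 2|.
∫[0,1] (3*exp(2*x) - 2) dx = -7/2 + 3*exp(2)/2.

-7/2 + 3*exp(2)/2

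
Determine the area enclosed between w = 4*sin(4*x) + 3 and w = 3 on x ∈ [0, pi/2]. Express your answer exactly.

4

The difference (4*sin(4*x) + 3) - (3) = 4*sin(4*x) changes sign at x = pi/4 inside [0, pi/2], so split the integral there.
∫[0,pi/4] (4*sin(4*x)) dx = 2.
∫[pi/4,pi/2] (4*sin(4*x)) dx = -2; the area of that piece is 2.
Total area = 2 + 2 = 4.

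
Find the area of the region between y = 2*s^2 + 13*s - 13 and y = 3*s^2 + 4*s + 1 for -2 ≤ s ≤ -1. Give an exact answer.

On [-2, -1], (2*s^2 + 13*s - 13) - (3*s^2 + 4*s + 1) = -s^2 + 9*s - 14 is ≤ 0 throughout, so the area is a single integral of |-s^2 + 9*s - 14|.
∫[-2,-1] (-s^2 + 9*s - 14) ds = -179/6; the area of that piece is 179/6.

179/6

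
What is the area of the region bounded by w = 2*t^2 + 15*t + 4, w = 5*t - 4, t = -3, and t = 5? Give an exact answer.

The difference (2*t^2 + 15*t + 4) - (5*t - 4) = 2*t^2 + 10*t + 8 changes sign at t = -1 inside [-3, 5], so split the integral there.
∫[-3,-1] (2*t^2 + 10*t + 8) dt = -20/3; the area of that piece is 20/3.
∫[-1,5] (2*t^2 + 10*t + 8) dt = 252.
Total area = 20/3 + 252 = 776/3.

776/3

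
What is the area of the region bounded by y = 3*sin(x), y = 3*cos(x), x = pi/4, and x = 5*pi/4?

On [pi/4, 5*pi/4], (3*sin(x)) - (3*cos(x)) = 3*sin(x) - 3*cos(x) is ≥ 0 throughout, so the area is a single integral of |3*sin(x) - 3*cos(x)|.
∫[pi/4,5*pi/4] (3*sin(x) - 3*cos(x)) dx = 6*sqrt(2).

6*sqrt(2)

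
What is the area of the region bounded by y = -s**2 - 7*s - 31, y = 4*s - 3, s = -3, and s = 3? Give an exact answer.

186

On [-3, 3], (-s**2 - 7*s - 31) - (4*s - 3) = -s**2 - 11*s - 28 is ≤ 0 throughout, so the area is a single integral of |-s**2 - 11*s - 28|.
∫[-3,3] (-s**2 - 11*s - 28) ds = -186; the area of that piece is 186.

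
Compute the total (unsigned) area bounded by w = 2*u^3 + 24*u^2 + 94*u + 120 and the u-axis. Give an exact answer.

1

The curve meets the u-axis where 2*u^3 + 24*u^2 + 94*u + 120 = 0, i.e. 2*(u + 3)*(u + 4)*(u + 5) = 0, at u = -5, -4, -3.
On [-5, -4] the curve lies above the axis; ∫[-5,-4] (2*u^3 + 24*u^2 + 94*u + 120) du = 1/2, giving area 1/2.
On [-4, -3] the curve lies below the axis; ∫[-4,-3] (2*u^3 + 24*u^2 + 94*u + 120) du = -1/2, giving area 1/2.
Total area = 1/2 + 1/2 = 1.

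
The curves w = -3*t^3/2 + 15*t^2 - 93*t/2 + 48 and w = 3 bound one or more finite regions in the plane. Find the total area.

Set the curves equal: -3*t^3/2 + 15*t^2 - 93*t/2 + 48 = 3, so -3*t^3/2 + 15*t^2 - 93*t/2 + 45 = 0, which factors as -3*(t - 5)*(t - 3)*(t - 2)/2 = 0. The curves meet at t = 2, 3, 5.
On [2, 3], w = 3 is on top; that piece has area ∫[2,3] (-(-3*t^3/2 + 15*t^2 - 93*t/2 + 45)) dt = 5/8.
On [3, 5], w = -3*t^3/2 + 15*t^2 - 93*t/2 + 48 is on top; that piece has area ∫[3,5] (-3*t^3/2 + 15*t^2 - 93*t/2 + 45) dt = 4.
Total enclosed area = 5/8 + 4 = 37/8.

37/8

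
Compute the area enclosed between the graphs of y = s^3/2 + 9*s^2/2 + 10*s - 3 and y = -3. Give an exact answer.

131/8

Set the curves equal: s^3/2 + 9*s^2/2 + 10*s - 3 = -3, so s^3/2 + 9*s^2/2 + 10*s = 0, which factors as s*(s + 4)*(s + 5)/2 = 0. The curves meet at s = -5, -4, 0.
On [-5, -4], y = s^3/2 + 9*s^2/2 + 10*s - 3 is on top; that piece has area ∫[-5,-4] (s^3/2 + 9*s^2/2 + 10*s) ds = 3/8.
On [-4, 0], y = -3 is on top; that piece has area ∫[-4,0] (-(s^3/2 + 9*s^2/2 + 10*s)) ds = 16.
Total enclosed area = 3/8 + 16 = 131/8.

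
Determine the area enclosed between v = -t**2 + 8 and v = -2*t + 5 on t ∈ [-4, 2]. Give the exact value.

The difference (-t**2 + 8) - (-2*t + 5) = -t**2 + 2*t + 3 changes sign at t = -1 inside [-4, 2], so split the integral there.
∫[-4,-1] (-t**2 + 2*t + 3) dt = -27; the area of that piece is 27.
∫[-1,2] (-t**2 + 2*t + 3) dt = 9.
Total area = 27 + 9 = 36.

36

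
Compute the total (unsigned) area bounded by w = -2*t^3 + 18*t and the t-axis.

81

The curve meets the t-axis where -2*t^3 + 18*t = 0, i.e. -2*t*(t - 3)*(t + 3) = 0, at t = -3, 0, 3.
On [-3, 0] the curve lies below the axis; ∫[-3,0] (-2*t^3 + 18*t) dt = -81/2, giving area 81/2.
On [0, 3] the curve lies above the axis; ∫[0,3] (-2*t^3 + 18*t) dt = 81/2, giving area 81/2.
Total area = 81/2 + 81/2 = 81.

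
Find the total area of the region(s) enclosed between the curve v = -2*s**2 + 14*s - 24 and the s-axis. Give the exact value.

1/3

The curve meets the s-axis where -2*s**2 + 14*s - 24 = 0, i.e. -2*(s - 4)*(s - 3) = 0, at s = 3, 4.
On [3, 4] the curve lies above the axis; ∫[3,4] (-2*s**2 + 14*s - 24) ds = 1/3, giving area 1/3.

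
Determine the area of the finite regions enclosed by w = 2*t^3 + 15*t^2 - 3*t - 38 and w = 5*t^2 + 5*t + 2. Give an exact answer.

Set the curves equal: 2*t^3 + 15*t^2 - 3*t - 38 = 5*t^2 + 5*t + 2, so 2*t^3 + 10*t^2 - 8*t - 40 = 0, which factors as 2*(t - 2)*(t + 2)*(t + 5) = 0. The curves meet at t = -5, -2, 2.
On [-5, -2], w = 2*t^3 + 15*t^2 - 3*t - 38 is on top; that piece has area ∫[-5,-2] (2*t^3 + 10*t^2 - 8*t - 40) dt = 99/2.
On [-2, 2], w = 5*t^2 + 5*t + 2 is on top; that piece has area ∫[-2,2] (-(2*t^3 + 10*t^2 - 8*t - 40)) dt = 320/3.
Total enclosed area = 99/2 + 320/3 = 937/6.

937/6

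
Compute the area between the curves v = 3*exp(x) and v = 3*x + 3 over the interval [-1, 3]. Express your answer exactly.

On [-1, 3], (3*exp(x)) - (3*x + 3) = -3*x + 3*exp(x) - 3 is ≥ 0 throughout, so the area is a single integral of |-3*x + 3*exp(x) - 3|.
∫[-1,3] (-3*x + 3*exp(x) - 3) dx = -24 - 3*exp(-1) + 3*exp(3).

-24 - 3*exp(-1) + 3*exp(3)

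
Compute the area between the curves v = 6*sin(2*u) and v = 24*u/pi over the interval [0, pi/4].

3 - 3*pi/4

On [0, pi/4], (6*sin(2*u)) - (24*u/pi) = -24*u/pi + 6*sin(2*u) is ≥ 0 throughout, so the area is a single integral of |-24*u/pi + 6*sin(2*u)|.
∫[0,pi/4] (-24*u/pi + 6*sin(2*u)) du = 3 - 3*pi/4.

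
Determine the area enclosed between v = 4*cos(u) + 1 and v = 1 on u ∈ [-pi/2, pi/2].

On [-pi/2, pi/2], (4*cos(u) + 1) - (1) = 4*cos(u) is ≥ 0 throughout, so the area is a single integral of |4*cos(u)|.
∫[-pi/2,pi/2] (4*cos(u)) du = 8.

8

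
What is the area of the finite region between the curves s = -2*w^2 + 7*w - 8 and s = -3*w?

9

Both boundary curves give s as a function of w, so integrate with respect to w. Setting them equal: -2*w^2 + 10*w - 8 = 0, i.e. -2*(w - 4)*(w - 1) = 0, so they meet at w = 1, 4.
For w in [1, 4], s = -2*w^2 + 7*w - 8 is on the right; area = ∫[1,4] (-2*w^2 + 10*w - 8) dw = 9.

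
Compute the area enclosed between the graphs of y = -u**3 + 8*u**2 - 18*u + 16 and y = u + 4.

Set the curves equal: -u**3 + 8*u**2 - 18*u + 16 = u + 4, so -u**3 + 8*u**2 - 19*u + 12 = 0, which factors as -(u - 4)*(u - 3)*(u - 1) = 0. The curves meet at u = 1, 3, 4.
On [1, 3], y = u + 4 is on top; that piece has area ∫[1,3] (-(-u**3 + 8*u**2 - 19*u + 12)) du = 8/3.
On [3, 4], y = -u**3 + 8*u**2 - 18*u + 16 is on top; that piece has area ∫[3,4] (-u**3 + 8*u**2 - 19*u + 12) du = 5/12.
Total enclosed area = 8/3 + 5/12 = 37/12.

37/12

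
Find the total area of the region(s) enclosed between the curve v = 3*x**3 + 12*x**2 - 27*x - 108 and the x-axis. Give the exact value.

The curve meets the x-axis where 3*x**3 + 12*x**2 - 27*x - 108 = 0, i.e. 3*(x - 3)*(x + 3)*(x + 4) = 0, at x = -4, -3, 3.
On [-4, -3] the curve lies above the axis; ∫[-4,-3] (3*x**3 + 12*x**2 - 27*x - 108) dx = 13/4, giving area 13/4.
On [-3, 3] the curve lies below the axis; ∫[-3,3] (3*x**3 + 12*x**2 - 27*x - 108) dx = -432, giving area 432.
Total area = 13/4 + 432 = 1741/4.

1741/4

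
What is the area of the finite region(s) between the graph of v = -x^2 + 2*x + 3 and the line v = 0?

The curve meets the x-axis where -x^2 + 2*x + 3 = 0, i.e. -(x - 3)*(x + 1) = 0, at x = -1, 3.
On [-1, 3] the curve lies above the axis; ∫[-1,3] (-x^2 + 2*x + 3) dx = 32/3, giving area 32/3.

32/3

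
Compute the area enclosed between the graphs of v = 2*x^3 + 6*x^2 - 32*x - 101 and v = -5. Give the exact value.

517

Set the curves equal: 2*x^3 + 6*x^2 - 32*x - 101 = -5, so 2*x^3 + 6*x^2 - 32*x - 96 = 0, which factors as 2*(x - 4)*(x + 3)*(x + 4) = 0. The curves meet at x = -4, -3, 4.
On [-4, -3], v = 2*x^3 + 6*x^2 - 32*x - 101 is on top; that piece has area ∫[-4,-3] (2*x^3 + 6*x^2 - 32*x - 96) dx = 5/2.
On [-3, 4], v = -5 is on top; that piece has area ∫[-3,4] (-(2*x^3 + 6*x^2 - 32*x - 96)) dx = 1029/2.
Total enclosed area = 5/2 + 1029/2 = 517.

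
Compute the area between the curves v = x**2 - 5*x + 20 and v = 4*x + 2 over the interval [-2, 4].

The difference (x**2 - 5*x + 20) - (4*x + 2) = x**2 - 9*x + 18 changes sign at x = 3 inside [-2, 4], so split the integral there.
∫[-2,3] (x**2 - 9*x + 18) dx = 475/6.
∫[3,4] (x**2 - 9*x + 18) dx = -7/6; the area of that piece is 7/6.
Total area = 475/6 + 7/6 = 241/3.

241/3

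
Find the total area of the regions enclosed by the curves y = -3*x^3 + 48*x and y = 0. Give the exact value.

384

Set the curves equal: -3*x^3 + 48*x = 0, so -3*x^3 + 48*x = 0, which factors as -3*x*(x - 4)*(x + 4) = 0. The curves meet at x = -4, 0, 4.
On [-4, 0], y = 0 is on top; that piece has area ∫[-4,0] (-(-3*x^3 + 48*x)) dx = 192.
On [0, 4], y = -3*x^3 + 48*x is on top; that piece has area ∫[0,4] (-3*x^3 + 48*x) dx = 192.
Total enclosed area = 192 + 192 = 384.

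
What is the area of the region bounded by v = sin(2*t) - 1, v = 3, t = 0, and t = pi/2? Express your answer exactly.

-1 + 2*pi

On [0, pi/2], (sin(2*t) - 1) - (3) = sin(2*t) - 4 is ≤ 0 throughout, so the area is a single integral of |sin(2*t) - 4|.
∫[0,pi/2] (sin(2*t) - 4) dt = 1 - 2*pi; the area of that piece is -1 + 2*pi.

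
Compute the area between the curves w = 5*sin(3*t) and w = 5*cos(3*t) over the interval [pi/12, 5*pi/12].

10*sqrt(2)/3

On [pi/12, 5*pi/12], (5*sin(3*t)) - (5*cos(3*t)) = 5*sin(3*t) - 5*cos(3*t) is ≥ 0 throughout, so the area is a single integral of |5*sin(3*t) - 5*cos(3*t)|.
∫[pi/12,5*pi/12] (5*sin(3*t) - 5*cos(3*t)) dt = 10*sqrt(2)/3.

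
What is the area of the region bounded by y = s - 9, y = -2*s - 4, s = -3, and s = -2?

25/2

On [-3, -2], (s - 9) - (-2*s - 4) = 3*s - 5 is ≤ 0 throughout, so the area is a single integral of |3*s - 5|.
∫[-3,-2] (3*s - 5) ds = -25/2; the area of that piece is 25/2.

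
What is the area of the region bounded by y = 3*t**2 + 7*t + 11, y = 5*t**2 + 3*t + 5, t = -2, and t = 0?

8

The difference (3*t**2 + 7*t + 11) - (5*t**2 + 3*t + 5) = -2*t**2 + 4*t + 6 changes sign at t = -1 inside [-2, 0], so split the integral there.
∫[-2,-1] (-2*t**2 + 4*t + 6) dt = -14/3; the area of that piece is 14/3.
∫[-1,0] (-2*t**2 + 4*t + 6) dt = 10/3.
Total area = 14/3 + 10/3 = 8.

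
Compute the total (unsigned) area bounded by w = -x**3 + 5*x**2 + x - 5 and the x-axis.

148/3

The curve meets the x-axis where -x**3 + 5*x**2 + x - 5 = 0, i.e. -(x - 5)*(x - 1)*(x + 1) = 0, at x = -1, 1, 5.
On [-1, 1] the curve lies below the axis; ∫[-1,1] (-x**3 + 5*x**2 + x - 5) dx = -20/3, giving area 20/3.
On [1, 5] the curve lies above the axis; ∫[1,5] (-x**3 + 5*x**2 + x - 5) dx = 128/3, giving area 128/3.
Total area = 20/3 + 128/3 = 148/3.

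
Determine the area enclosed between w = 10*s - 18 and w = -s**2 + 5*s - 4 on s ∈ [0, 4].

The difference (10*s - 18) - (-s**2 + 5*s - 4) = s**2 + 5*s - 14 changes sign at s = 2 inside [0, 4], so split the integral there.
∫[0,2] (s**2 + 5*s - 14) ds = -46/3; the area of that piece is 46/3.
∫[2,4] (s**2 + 5*s - 14) ds = 62/3.
Total area = 46/3 + 62/3 = 36.

36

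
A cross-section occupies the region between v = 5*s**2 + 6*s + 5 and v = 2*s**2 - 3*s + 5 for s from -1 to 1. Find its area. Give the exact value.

The difference (5*s**2 + 6*s + 5) - (2*s**2 - 3*s + 5) = 3*s**2 + 9*s changes sign at s = 0 inside [-1, 1], so split the integral there.
∫[-1,0] (3*s**2 + 9*s) ds = -7/2; the area of that piece is 7/2.
∫[0,1] (3*s**2 + 9*s) ds = 11/2.
Total area = 7/2 + 11/2 = 9.

9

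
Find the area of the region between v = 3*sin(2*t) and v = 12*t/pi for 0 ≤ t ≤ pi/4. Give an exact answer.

On [0, pi/4], (3*sin(2*t)) - (12*t/pi) = -12*t/pi + 3*sin(2*t) is ≥ 0 throughout, so the area is a single integral of |-12*t/pi + 3*sin(2*t)|.
∫[0,pi/4] (-12*t/pi + 3*sin(2*t)) dt = 3/2 - 3*pi/8.

3/2 - 3*pi/8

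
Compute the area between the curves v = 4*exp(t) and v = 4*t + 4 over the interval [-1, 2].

On [-1, 2], (4*exp(t)) - (4*t + 4) = -4*t + 4*exp(t) - 4 is ≥ 0 throughout, so the area is a single integral of |-4*t + 4*exp(t) - 4|.
∫[-1,2] (-4*t + 4*exp(t) - 4) dt = -18 - 4*exp(-1) + 4*exp(2).

-18 - 4*exp(-1) + 4*exp(2)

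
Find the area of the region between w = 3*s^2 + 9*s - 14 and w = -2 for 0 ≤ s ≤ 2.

The difference (3*s^2 + 9*s - 14) - (-2) = 3*s^2 + 9*s - 12 changes sign at s = 1 inside [0, 2], so split the integral there.
∫[0,1] (3*s^2 + 9*s - 12) ds = -13/2; the area of that piece is 13/2.
∫[1,2] (3*s^2 + 9*s - 12) ds = 17/2.
Total area = 13/2 + 17/2 = 15.

15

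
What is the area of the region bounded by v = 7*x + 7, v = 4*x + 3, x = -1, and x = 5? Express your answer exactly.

60

On [-1, 5], (7*x + 7) - (4*x + 3) = 3*x + 4 is ≥ 0 throughout, so the area is a single integral of |3*x + 4|.
∫[-1,5] (3*x + 4) dx = 60.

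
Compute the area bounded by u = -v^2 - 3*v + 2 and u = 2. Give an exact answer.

Both boundary curves give u as a function of v, so integrate with respect to v. Setting them equal: -v^2 - 3*v = 0, i.e. -v*(v + 3) = 0, so they meet at v = -3, 0.
For v in [-3, 0], u = -v^2 - 3*v + 2 is on the right; area = ∫[-3,0] (-v^2 - 3*v) dv = 9/2.

9/2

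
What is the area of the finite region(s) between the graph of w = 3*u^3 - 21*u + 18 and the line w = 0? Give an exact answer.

393/4

The curve meets the u-axis where 3*u^3 - 21*u + 18 = 0, i.e. 3*(u - 2)*(u - 1)*(u + 3) = 0, at u = -3, 1, 2.
On [-3, 1] the curve lies above the axis; ∫[-3,1] (3*u^3 - 21*u + 18) du = 96, giving area 96.
On [1, 2] the curve lies below the axis; ∫[1,2] (3*u^3 - 21*u + 18) du = -9/4, giving area 9/4.
Total area = 96 + 9/4 = 393/4.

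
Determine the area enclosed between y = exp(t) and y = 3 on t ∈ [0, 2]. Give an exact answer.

The difference (exp(t)) - (3) = exp(t) - 3 changes sign at t = log(3) inside [0, 2], so split the integral there.
∫[0,log(3)] (exp(t) - 3) dt = 2 - log(27); the area of that piece is -2 + log(27).
∫[log(3),2] (exp(t) - 3) dt = -9 + 3*log(3) + exp(2).
Total area = (-2 + log(27)) + (-9 + 3*log(3) + exp(2)) = -11 + 6*log(3) + exp(2).

-11 + 6*log(3) + exp(2)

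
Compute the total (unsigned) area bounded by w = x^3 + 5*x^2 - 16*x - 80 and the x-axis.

5137/12

The curve meets the x-axis where x^3 + 5*x^2 - 16*x - 80 = 0, i.e. (x - 4)*(x + 4)*(x + 5) = 0, at x = -5, -4, 4.
On [-5, -4] the curve lies above the axis; ∫[-5,-4] (x^3 + 5*x^2 - 16*x - 80) dx = 17/12, giving area 17/12.
On [-4, 4] the curve lies below the axis; ∫[-4,4] (x^3 + 5*x^2 - 16*x - 80) dx = -1280/3, giving area 1280/3.
Total area = 17/12 + 1280/3 = 5137/12.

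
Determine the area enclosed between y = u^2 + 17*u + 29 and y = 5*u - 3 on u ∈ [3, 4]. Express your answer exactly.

259/3

On [3, 4], (u^2 + 17*u + 29) - (5*u - 3) = u^2 + 12*u + 32 is ≥ 0 throughout, so the area is a single integral of |u^2 + 12*u + 32|.
∫[3,4] (u^2 + 12*u + 32) du = 259/3.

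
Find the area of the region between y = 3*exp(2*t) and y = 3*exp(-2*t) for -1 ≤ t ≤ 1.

-6 + 3*exp(-2) + 3*exp(2)

The difference (3*exp(2*t)) - (3*exp(-2*t)) = 3*exp(2*t) - 3*exp(-2*t) changes sign at t = 0 inside [-1, 1], so split the integral there.
∫[-1,0] (3*exp(2*t) - 3*exp(-2*t)) dt = -3*exp(2)/2 - 3*exp(-2)/2 + 3; the area of that piece is -3 + 3*exp(-2)/2 + 3*exp(2)/2.
∫[0,1] (3*exp(2*t) - 3*exp(-2*t)) dt = -3 + 3*exp(-2)/2 + 3*exp(2)/2.
Total area = (-3 + 3*exp(-2)/2 + 3*exp(2)/2) + (-3 + 3*exp(-2)/2 + 3*exp(2)/2) = -6 + 3*exp(-2) + 3*exp(2).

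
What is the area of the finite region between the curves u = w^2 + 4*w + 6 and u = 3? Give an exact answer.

4/3

Both boundary curves give u as a function of w, so integrate with respect to w. Setting them equal: w^2 + 4*w + 3 = 0, i.e. (w + 1)*(w + 3) = 0, so they meet at w = -3, -1.
For w in [-3, -1], u = w^2 + 4*w + 6 is on the left; area = ∫[-3,-1] (-(w^2 + 4*w + 3)) dw = 4/3.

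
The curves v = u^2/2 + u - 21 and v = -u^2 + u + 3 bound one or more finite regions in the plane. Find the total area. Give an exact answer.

Set the curves equal: u^2/2 + u - 21 = -u^2 + u + 3, so 3*u^2/2 - 24 = 0, which factors as 3*(u - 4)*(u + 4)/2 = 0. The curves meet at u = -4, 4.
On [-4, 4], v = -u^2 + u + 3 is on top; that piece has area ∫[-4,4] (-(3*u^2/2 - 24)) du = 128.

128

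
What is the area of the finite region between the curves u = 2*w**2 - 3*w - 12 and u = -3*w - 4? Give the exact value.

Both boundary curves give u as a function of w, so integrate with respect to w. Setting them equal: 2*w**2 - 8 = 0, i.e. 2*(w - 2)*(w + 2) = 0, so they meet at w = -2, 2.
For w in [-2, 2], u = 2*w**2 - 3*w - 12 is on the left; area = ∫[-2,2] (-(2*w**2 - 8)) dw = 64/3.

64/3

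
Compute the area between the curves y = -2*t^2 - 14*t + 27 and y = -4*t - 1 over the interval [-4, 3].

The difference (-2*t^2 - 14*t + 27) - (-4*t - 1) = -2*t^2 - 10*t + 28 changes sign at t = 2 inside [-4, 3], so split the integral there.
∫[-4,2] (-2*t^2 - 10*t + 28) dt = 180.
∫[2,3] (-2*t^2 - 10*t + 28) dt = -29/3; the area of that piece is 29/3.
Total area = 180 + 29/3 = 569/3.

569/3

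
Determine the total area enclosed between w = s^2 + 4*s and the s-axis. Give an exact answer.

32/3

The curve meets the s-axis where s^2 + 4*s = 0, i.e. s*(s + 4) = 0, at s = -4, 0.
On [-4, 0] the curve lies below the axis; ∫[-4,0] (s^2 + 4*s) ds = -32/3, giving area 32/3.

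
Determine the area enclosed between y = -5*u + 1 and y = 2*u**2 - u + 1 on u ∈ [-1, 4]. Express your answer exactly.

The difference (-5*u + 1) - (2*u**2 - u + 1) = -2*u**2 - 4*u changes sign at u = 0 inside [-1, 4], so split the integral there.
∫[-1,0] (-2*u**2 - 4*u) du = 4/3.
∫[0,4] (-2*u**2 - 4*u) du = -224/3; the area of that piece is 224/3.
Total area = 4/3 + 224/3 = 76.

76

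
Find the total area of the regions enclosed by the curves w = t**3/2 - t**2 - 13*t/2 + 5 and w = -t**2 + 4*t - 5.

Set the curves equal: t**3/2 - t**2 - 13*t/2 + 5 = -t**2 + 4*t - 5, so t**3/2 - 21*t/2 + 10 = 0, which factors as (t - 4)*(t - 1)*(t + 5)/2 = 0. The curves meet at t = -5, 1, 4.
On [-5, 1], w = t**3/2 - t**2 - 13*t/2 + 5 is on top; that piece has area ∫[-5,1] (t**3/2 - 21*t/2 + 10) dt = 108.
On [1, 4], w = -t**2 + 4*t - 5 is on top; that piece has area ∫[1,4] (-(t**3/2 - 21*t/2 + 10)) dt = 135/8.
Total enclosed area = 108 + 135/8 = 999/8.

999/8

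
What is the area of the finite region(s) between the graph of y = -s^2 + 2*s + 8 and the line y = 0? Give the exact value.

The curve meets the s-axis where -s^2 + 2*s + 8 = 0, i.e. -(s - 4)*(s + 2) = 0, at s = -2, 4.
On [-2, 4] the curve lies above the axis; ∫[-2,4] (-s^2 + 2*s + 8) ds = 36, giving area 36.

36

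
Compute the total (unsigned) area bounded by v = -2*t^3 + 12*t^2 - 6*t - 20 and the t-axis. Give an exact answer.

The curve meets the t-axis where -2*t^3 + 12*t^2 - 6*t - 20 = 0, i.e. -2*(t - 5)*(t - 2)*(t + 1) = 0, at t = -1, 2, 5.
On [-1, 2] the curve lies below the axis; ∫[-1,2] (-2*t^3 + 12*t^2 - 6*t - 20) dt = -81/2, giving area 81/2.
On [2, 5] the curve lies above the axis; ∫[2,5] (-2*t^3 + 12*t^2 - 6*t - 20) dt = 81/2, giving area 81/2.
Total area = 81/2 + 81/2 = 81.

81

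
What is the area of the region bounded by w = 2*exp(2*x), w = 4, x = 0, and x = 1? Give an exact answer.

-7 + 4*log(2) + exp(2)

The difference (2*exp(2*x)) - (4) = 2*exp(2*x) - 4 changes sign at x = log(2)/2 inside [0, 1], so split the integral there.
∫[0,log(2)/2] (2*exp(2*x) - 4) dx = 1 - log(4); the area of that piece is -1 + log(4).
∫[log(2)/2,1] (2*exp(2*x) - 4) dx = -6 + 2*log(2) + exp(2).
Total area = (-1 + log(4)) + (-6 + 2*log(2) + exp(2)) = -7 + 4*log(2) + exp(2).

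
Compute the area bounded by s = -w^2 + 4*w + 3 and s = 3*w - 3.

Both boundary curves give s as a function of w, so integrate with respect to w. Setting them equal: -w^2 + w + 6 = 0, i.e. -(w - 3)*(w + 2) = 0, so they meet at w = -2, 3.
For w in [-2, 3], s = -w^2 + 4*w + 3 is on the right; area = ∫[-2,3] (-w^2 + w + 6) dw = 125/6.

125/6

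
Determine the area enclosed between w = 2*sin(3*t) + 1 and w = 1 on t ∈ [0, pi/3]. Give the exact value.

4/3

On [0, pi/3], (2*sin(3*t) + 1) - (1) = 2*sin(3*t) is ≥ 0 throughout, so the area is a single integral of |2*sin(3*t)|.
∫[0,pi/3] (2*sin(3*t)) dt = 4/3.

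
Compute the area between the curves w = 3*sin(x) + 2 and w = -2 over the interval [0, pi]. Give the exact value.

6 + 4*pi

On [0, pi], (3*sin(x) + 2) - (-2) = 3*sin(x) + 4 is ≥ 0 throughout, so the area is a single integral of |3*sin(x) + 4|.
∫[0,pi] (3*sin(x) + 4) dx = 6 + 4*pi.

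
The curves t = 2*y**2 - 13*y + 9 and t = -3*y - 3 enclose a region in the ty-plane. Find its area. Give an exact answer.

Both boundary curves give t as a function of y, so integrate with respect to y. Setting them equal: 2*y**2 - 10*y + 12 = 0, i.e. 2*(y - 3)*(y - 2) = 0, so they meet at y = 2, 3.
For y in [2, 3], t = 2*y**2 - 13*y + 9 is on the left; area = ∫[2,3] (-(2*y**2 - 10*y + 12)) dy = 1/3.

1/3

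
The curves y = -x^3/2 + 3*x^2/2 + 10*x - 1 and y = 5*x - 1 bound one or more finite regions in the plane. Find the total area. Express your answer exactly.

407/8

Set the curves equal: -x^3/2 + 3*x^2/2 + 10*x - 1 = 5*x - 1, so -x^3/2 + 3*x^2/2 + 5*x = 0, which factors as -x*(x - 5)*(x + 2)/2 = 0. The curves meet at x = -2, 0, 5.
On [-2, 0], y = 5*x - 1 is on top; that piece has area ∫[-2,0] (-(-x^3/2 + 3*x^2/2 + 5*x)) dx = 4.
On [0, 5], y = -x^3/2 + 3*x^2/2 + 10*x - 1 is on top; that piece has area ∫[0,5] (-x^3/2 + 3*x^2/2 + 5*x) dx = 375/8.
Total enclosed area = 4 + 375/8 = 407/8.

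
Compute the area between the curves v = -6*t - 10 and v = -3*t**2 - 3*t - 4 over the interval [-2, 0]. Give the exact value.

9

The difference (-6*t - 10) - (-3*t**2 - 3*t - 4) = 3*t**2 - 3*t - 6 changes sign at t = -1 inside [-2, 0], so split the integral there.
∫[-2,-1] (3*t**2 - 3*t - 6) dt = 11/2.
∫[-1,0] (3*t**2 - 3*t - 6) dt = -7/2; the area of that piece is 7/2.
Total area = 11/2 + 7/2 = 9.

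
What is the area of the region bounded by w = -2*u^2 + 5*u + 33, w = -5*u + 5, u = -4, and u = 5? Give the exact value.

The difference (-2*u^2 + 5*u + 33) - (-5*u + 5) = -2*u^2 + 10*u + 28 changes sign at u = -2 inside [-4, 5], so split the integral there.
∫[-4,-2] (-2*u^2 + 10*u + 28) du = -124/3; the area of that piece is 124/3.
∫[-2,5] (-2*u^2 + 10*u + 28) du = 637/3.
Total area = 124/3 + 637/3 = 761/3.

761/3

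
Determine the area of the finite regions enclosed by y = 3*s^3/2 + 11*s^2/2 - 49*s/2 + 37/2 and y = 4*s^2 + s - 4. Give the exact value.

Set the curves equal: 3*s^3/2 + 11*s^2/2 - 49*s/2 + 37/2 = 4*s^2 + s - 4, so 3*s^3/2 + 3*s^2/2 - 51*s/2 + 45/2 = 0, which factors as 3*(s - 3)*(s - 1)*(s + 5)/2 = 0. The curves meet at s = -5, 1, 3.
On [-5, 1], y = 3*s^3/2 + 11*s^2/2 - 49*s/2 + 37/2 is on top; that piece has area ∫[-5,1] (3*s^3/2 + 3*s^2/2 - 51*s/2 + 45/2) ds = 270.
On [1, 3], y = 4*s^2 + s - 4 is on top; that piece has area ∫[1,3] (-(3*s^3/2 + 3*s^2/2 - 51*s/2 + 45/2)) ds = 14.
Total enclosed area = 270 + 14 = 284.

284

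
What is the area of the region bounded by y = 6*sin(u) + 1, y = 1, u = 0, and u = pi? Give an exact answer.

12

On [0, pi], (6*sin(u) + 1) - (1) = 6*sin(u) is ≥ 0 throughout, so the area is a single integral of |6*sin(u)|.
∫[0,pi] (6*sin(u)) du = 12.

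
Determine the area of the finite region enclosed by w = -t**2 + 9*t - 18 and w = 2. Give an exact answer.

Set the curves equal: -t**2 + 9*t - 18 = 2, so -t**2 + 9*t - 20 = 0, which factors as -(t - 5)*(t - 4) = 0. The curves meet at t = 4, 5.
On [4, 5], w = -t**2 + 9*t - 18 is on top; that piece has area ∫[4,5] (-t**2 + 9*t - 20) dt = 1/6.

1/6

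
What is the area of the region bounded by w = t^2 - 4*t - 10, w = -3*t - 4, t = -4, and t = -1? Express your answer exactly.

The difference (t^2 - 4*t - 10) - (-3*t - 4) = t^2 - t - 6 changes sign at t = -2 inside [-4, -1], so split the integral there.
∫[-4,-2] (t^2 - t - 6) dt = 38/3.
∫[-2,-1] (t^2 - t - 6) dt = -13/6; the area of that piece is 13/6.
Total area = 38/3 + 13/6 = 89/6.

89/6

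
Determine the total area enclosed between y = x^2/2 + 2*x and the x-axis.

The curve meets the x-axis where x^2/2 + 2*x = 0, i.e. x*(x + 4)/2 = 0, at x = -4, 0.
On [-4, 0] the curve lies below the axis; ∫[-4,0] (x^2/2 + 2*x) dx = -16/3, giving area 16/3.

16/3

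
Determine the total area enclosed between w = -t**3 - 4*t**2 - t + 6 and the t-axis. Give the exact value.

The curve meets the t-axis where -t**3 - 4*t**2 - t + 6 = 0, i.e. -(t - 1)*(t + 2)*(t + 3) = 0, at t = -3, -2, 1.
On [-3, -2] the curve lies below the axis; ∫[-3,-2] (-t**3 - 4*t**2 - t + 6) dt = -7/12, giving area 7/12.
On [-2, 1] the curve lies above the axis; ∫[-2,1] (-t**3 - 4*t**2 - t + 6) dt = 45/4, giving area 45/4.
Total area = 7/12 + 45/4 = 71/6.

71/6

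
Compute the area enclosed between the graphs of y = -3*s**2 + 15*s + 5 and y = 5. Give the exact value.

Set the curves equal: -3*s**2 + 15*s + 5 = 5, so -3*s**2 + 15*s = 0, which factors as -3*s*(s - 5) = 0. The curves meet at s = 0, 5.
On [0, 5], y = -3*s**2 + 15*s + 5 is on top; that piece has area ∫[0,5] (-3*s**2 + 15*s) ds = 125/2.

125/2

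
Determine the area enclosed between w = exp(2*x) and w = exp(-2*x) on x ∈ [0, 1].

On [0, 1], (exp(2*x)) - (exp(-2*x)) = exp(2*x) - exp(-2*x) is ≥ 0 throughout, so the area is a single integral of |exp(2*x) - exp(-2*x)|.
∫[0,1] (exp(2*x) - exp(-2*x)) dx = -1 + exp(-2)/2 + exp(2)/2.

-1 + exp(-2)/2 + exp(2)/2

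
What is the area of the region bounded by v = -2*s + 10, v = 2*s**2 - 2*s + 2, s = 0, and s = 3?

The difference (-2*s + 10) - (2*s**2 - 2*s + 2) = -2*s**2 + 8 changes sign at s = 2 inside [0, 3], so split the integral there.
∫[0,2] (-2*s**2 + 8) ds = 32/3.
∫[2,3] (-2*s**2 + 8) ds = -14/3; the area of that piece is 14/3.
Total area = 32/3 + 14/3 = 46/3.

46/3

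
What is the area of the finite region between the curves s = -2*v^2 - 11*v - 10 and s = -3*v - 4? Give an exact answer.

Both boundary curves give s as a function of v, so integrate with respect to v. Setting them equal: -2*v^2 - 8*v - 6 = 0, i.e. -2*(v + 1)*(v + 3) = 0, so they meet at v = -3, -1.
For v in [-3, -1], s = -2*v^2 - 11*v - 10 is on the right; area = ∫[-3,-1] (-2*v^2 - 8*v - 6) dv = 8/3.

8/3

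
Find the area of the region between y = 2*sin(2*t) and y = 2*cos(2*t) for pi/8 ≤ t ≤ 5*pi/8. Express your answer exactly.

On [pi/8, 5*pi/8], (2*sin(2*t)) - (2*cos(2*t)) = 2*sin(2*t) - 2*cos(2*t) is ≥ 0 throughout, so the area is a single integral of |2*sin(2*t) - 2*cos(2*t)|.
∫[pi/8,5*pi/8] (2*sin(2*t) - 2*cos(2*t)) dt = 2*sqrt(2).

2*sqrt(2)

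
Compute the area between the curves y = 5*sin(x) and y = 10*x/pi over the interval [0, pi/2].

5 - 5*pi/4

On [0, pi/2], (5*sin(x)) - (10*x/pi) = -10*x/pi + 5*sin(x) is ≥ 0 throughout, so the area is a single integral of |-10*x/pi + 5*sin(x)|.
∫[0,pi/2] (-10*x/pi + 5*sin(x)) dx = 5 - 5*pi/4.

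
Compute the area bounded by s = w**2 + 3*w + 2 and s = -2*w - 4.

Both boundary curves give s as a function of w, so integrate with respect to w. Setting them equal: w**2 + 5*w + 6 = 0, i.e. (w + 2)*(w + 3) = 0, so they meet at w = -3, -2.
For w in [-3, -2], s = w**2 + 3*w + 2 is on the left; area = ∫[-3,-2] (-(w**2 + 5*w + 6)) dw = 1/6.

1/6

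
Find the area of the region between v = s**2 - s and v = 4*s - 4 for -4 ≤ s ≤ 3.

165/2

The difference (s**2 - s) - (4*s - 4) = s**2 - 5*s + 4 changes sign at s = 1 inside [-4, 3], so split the integral there.
∫[-4,1] (s**2 - 5*s + 4) ds = 475/6.
∫[1,3] (s**2 - 5*s + 4) ds = -10/3; the area of that piece is 10/3.
Total area = 475/6 + 10/3 = 165/2.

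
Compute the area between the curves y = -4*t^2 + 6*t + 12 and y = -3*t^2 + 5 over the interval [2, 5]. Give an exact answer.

On [2, 5], (-4*t^2 + 6*t + 12) - (-3*t^2 + 5) = -t^2 + 6*t + 7 is ≥ 0 throughout, so the area is a single integral of |-t^2 + 6*t + 7|.
∫[2,5] (-t^2 + 6*t + 7) dt = 45.

45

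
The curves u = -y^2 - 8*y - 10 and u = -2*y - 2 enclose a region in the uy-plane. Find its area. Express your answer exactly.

4/3

Both boundary curves give u as a function of y, so integrate with respect to y. Setting them equal: -y^2 - 6*y - 8 = 0, i.e. -(y + 2)*(y + 4) = 0, so they meet at y = -4, -2.
For y in [-4, -2], u = -y^2 - 8*y - 10 is on the right; area = ∫[-4,-2] (-y^2 - 6*y - 8) dy = 4/3.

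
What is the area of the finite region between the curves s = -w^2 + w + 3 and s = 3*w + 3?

Both boundary curves give s as a function of w, so integrate with respect to w. Setting them equal: -w^2 - 2*w = 0, i.e. -w*(w + 2) = 0, so they meet at w = -2, 0.
For w in [-2, 0], s = -w^2 + w + 3 is on the right; area = ∫[-2,0] (-w^2 - 2*w) dw = 4/3.

4/3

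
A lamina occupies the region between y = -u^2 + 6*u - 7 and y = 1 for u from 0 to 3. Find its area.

The difference (-u^2 + 6*u - 7) - (1) = -u^2 + 6*u - 8 changes sign at u = 2 inside [0, 3], so split the integral there.
∫[0,2] (-u^2 + 6*u - 8) du = -20/3; the area of that piece is 20/3.
∫[2,3] (-u^2 + 6*u - 8) du = 2/3.
Total area = 20/3 + 2/3 = 22/3.

22/3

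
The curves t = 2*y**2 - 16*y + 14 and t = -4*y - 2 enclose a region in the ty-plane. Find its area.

Both boundary curves give t as a function of y, so integrate with respect to y. Setting them equal: 2*y**2 - 12*y + 16 = 0, i.e. 2*(y - 4)*(y - 2) = 0, so they meet at y = 2, 4.
For y in [2, 4], t = 2*y**2 - 16*y + 14 is on the left; area = ∫[2,4] (-(2*y**2 - 12*y + 16)) dy = 8/3.

8/3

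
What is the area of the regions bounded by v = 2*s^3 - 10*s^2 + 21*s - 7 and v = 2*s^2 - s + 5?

1

Set the curves equal: 2*s^3 - 10*s^2 + 21*s - 7 = 2*s^2 - s + 5, so 2*s^3 - 12*s^2 + 22*s - 12 = 0, which factors as 2*(s - 3)*(s - 2)*(s - 1) = 0. The curves meet at s = 1, 2, 3.
On [1, 2], v = 2*s^3 - 10*s^2 + 21*s - 7 is on top; that piece has area ∫[1,2] (2*s^3 - 12*s^2 + 22*s - 12) ds = 1/2.
On [2, 3], v = 2*s^2 - s + 5 is on top; that piece has area ∫[2,3] (-(2*s^3 - 12*s^2 + 22*s - 12)) ds = 1/2.
Total enclosed area = 1/2 + 1/2 = 1.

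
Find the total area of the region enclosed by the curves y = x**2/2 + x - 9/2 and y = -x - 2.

Set the curves equal: x**2/2 + x - 9/2 = -x - 2, so x**2/2 + 2*x - 5/2 = 0, which factors as (x - 1)*(x + 5)/2 = 0. The curves meet at x = -5, 1.
On [-5, 1], y = -x - 2 is on top; that piece has area ∫[-5,1] (-(x**2/2 + 2*x - 5/2)) dx = 18.

18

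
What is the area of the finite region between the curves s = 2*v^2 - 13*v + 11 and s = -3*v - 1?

Both boundary curves give s as a function of v, so integrate with respect to v. Setting them equal: 2*v^2 - 10*v + 12 = 0, i.e. 2*(v - 3)*(v - 2) = 0, so they meet at v = 2, 3.
For v in [2, 3], s = 2*v^2 - 13*v + 11 is on the left; area = ∫[2,3] (-(2*v^2 - 10*v + 12)) dv = 1/3.

1/3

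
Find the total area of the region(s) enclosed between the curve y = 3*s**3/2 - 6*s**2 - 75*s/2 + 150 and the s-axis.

4019/4

The curve meets the s-axis where 3*s**3/2 - 6*s**2 - 75*s/2 + 150 = 0, i.e. 3*(s - 5)*(s - 4)*(s + 5)/2 = 0, at s = -5, 4, 5.
On [-5, 4] the curve lies above the axis; ∫[-5,4] (3*s**3/2 - 6*s**2 - 75*s/2 + 150) ds = 8019/8, giving area 8019/8.
On [4, 5] the curve lies below the axis; ∫[4,5] (3*s**3/2 - 6*s**2 - 75*s/2 + 150) ds = -19/8, giving area 19/8.
Total area = 8019/8 + 19/8 = 4019/4.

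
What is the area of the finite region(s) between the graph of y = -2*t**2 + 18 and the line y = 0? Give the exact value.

72

The curve meets the t-axis where -2*t**2 + 18 = 0, i.e. -2*(t - 3)*(t + 3) = 0, at t = -3, 3.
On [-3, 3] the curve lies above the axis; ∫[-3,3] (-2*t**2 + 18) dt = 72, giving area 72.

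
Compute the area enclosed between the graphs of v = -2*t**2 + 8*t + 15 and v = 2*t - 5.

Set the curves equal: -2*t**2 + 8*t + 15 = 2*t - 5, so -2*t**2 + 6*t + 20 = 0, which factors as -2*(t - 5)*(t + 2) = 0. The curves meet at t = -2, 5.
On [-2, 5], v = -2*t**2 + 8*t + 15 is on top; that piece has area ∫[-2,5] (-2*t**2 + 6*t + 20) dt = 343/3.

343/3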